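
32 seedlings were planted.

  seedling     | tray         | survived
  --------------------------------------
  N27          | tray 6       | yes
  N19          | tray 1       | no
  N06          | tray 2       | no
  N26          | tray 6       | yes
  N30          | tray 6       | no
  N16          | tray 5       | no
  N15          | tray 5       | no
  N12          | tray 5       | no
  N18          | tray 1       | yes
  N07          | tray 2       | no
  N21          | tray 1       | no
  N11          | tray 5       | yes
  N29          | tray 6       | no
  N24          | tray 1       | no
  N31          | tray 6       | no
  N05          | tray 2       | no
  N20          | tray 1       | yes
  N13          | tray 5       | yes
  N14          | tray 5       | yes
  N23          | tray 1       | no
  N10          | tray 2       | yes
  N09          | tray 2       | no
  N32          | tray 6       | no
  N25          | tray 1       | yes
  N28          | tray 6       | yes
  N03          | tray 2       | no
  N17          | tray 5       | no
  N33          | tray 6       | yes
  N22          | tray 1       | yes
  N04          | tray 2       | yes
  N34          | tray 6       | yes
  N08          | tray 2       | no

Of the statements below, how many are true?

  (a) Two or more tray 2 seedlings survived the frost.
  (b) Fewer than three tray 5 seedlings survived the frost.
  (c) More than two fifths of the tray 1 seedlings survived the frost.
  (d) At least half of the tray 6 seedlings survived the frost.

(a) tray 2: |A| = 8, |A ∩ B| = 2; needs |A ∩ B| ≥ 2 — true.
(b) tray 5: |A| = 7, |A ∩ B| = 3; needs |A ∩ B| < 3 — false.
(c) tray 1: |A| = 8, |A ∩ B| = 4; needs |A ∩ B| / |A| > 2/5 — true.
(d) tray 6: |A| = 9, |A ∩ B| = 5; needs |A ∩ B| ≥ |A ∖ B| — true.

3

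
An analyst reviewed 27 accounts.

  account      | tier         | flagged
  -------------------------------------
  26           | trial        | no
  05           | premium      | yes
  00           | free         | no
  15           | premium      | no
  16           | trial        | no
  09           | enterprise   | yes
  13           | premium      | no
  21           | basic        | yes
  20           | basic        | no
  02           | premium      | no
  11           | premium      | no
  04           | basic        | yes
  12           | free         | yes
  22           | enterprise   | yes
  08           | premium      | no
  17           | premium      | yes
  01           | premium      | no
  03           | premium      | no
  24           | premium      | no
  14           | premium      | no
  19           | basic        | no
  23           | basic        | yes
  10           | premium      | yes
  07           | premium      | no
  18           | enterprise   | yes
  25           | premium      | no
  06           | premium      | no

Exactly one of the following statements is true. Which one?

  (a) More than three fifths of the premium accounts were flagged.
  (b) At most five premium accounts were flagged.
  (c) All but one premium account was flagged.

(b)

|A| = 15, |A ∩ B| = 3, |A ∖ B| = 12.
(a) requires |A ∩ B| / |A| > 3/5: false.
(b) requires |A ∩ B| ≤ 5: true.
(c) requires |A ∖ B| = 1: false.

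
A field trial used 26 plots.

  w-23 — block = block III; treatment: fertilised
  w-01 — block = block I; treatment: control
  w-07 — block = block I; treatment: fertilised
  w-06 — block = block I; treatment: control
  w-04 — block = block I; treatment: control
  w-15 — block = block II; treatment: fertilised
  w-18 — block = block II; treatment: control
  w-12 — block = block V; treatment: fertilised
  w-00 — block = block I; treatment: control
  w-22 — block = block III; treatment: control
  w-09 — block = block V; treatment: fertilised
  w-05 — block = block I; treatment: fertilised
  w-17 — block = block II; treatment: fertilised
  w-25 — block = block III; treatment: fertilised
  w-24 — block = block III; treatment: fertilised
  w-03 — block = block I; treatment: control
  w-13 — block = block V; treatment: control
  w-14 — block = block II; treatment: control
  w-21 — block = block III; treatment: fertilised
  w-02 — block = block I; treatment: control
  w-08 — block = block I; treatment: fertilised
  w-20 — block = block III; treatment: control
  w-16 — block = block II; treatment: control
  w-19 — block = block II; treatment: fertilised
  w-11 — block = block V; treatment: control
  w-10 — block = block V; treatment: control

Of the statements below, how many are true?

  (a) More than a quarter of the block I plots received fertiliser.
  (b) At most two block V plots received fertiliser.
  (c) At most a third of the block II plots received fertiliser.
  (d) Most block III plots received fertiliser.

(a) block I: |A| = 9, |A ∩ B| = 3; needs |A ∩ B| / |A| > 1/4 — true.
(b) block V: |A| = 5, |A ∩ B| = 2; needs |A ∩ B| ≤ 2 — true.
(c) block II: |A| = 6, |A ∩ B| = 3; needs |A ∩ B| / |A| ≤ 1/3 — false.
(d) block III: |A| = 6, |A ∩ B| = 4; needs |A ∩ B| > |A ∖ B| — true.

3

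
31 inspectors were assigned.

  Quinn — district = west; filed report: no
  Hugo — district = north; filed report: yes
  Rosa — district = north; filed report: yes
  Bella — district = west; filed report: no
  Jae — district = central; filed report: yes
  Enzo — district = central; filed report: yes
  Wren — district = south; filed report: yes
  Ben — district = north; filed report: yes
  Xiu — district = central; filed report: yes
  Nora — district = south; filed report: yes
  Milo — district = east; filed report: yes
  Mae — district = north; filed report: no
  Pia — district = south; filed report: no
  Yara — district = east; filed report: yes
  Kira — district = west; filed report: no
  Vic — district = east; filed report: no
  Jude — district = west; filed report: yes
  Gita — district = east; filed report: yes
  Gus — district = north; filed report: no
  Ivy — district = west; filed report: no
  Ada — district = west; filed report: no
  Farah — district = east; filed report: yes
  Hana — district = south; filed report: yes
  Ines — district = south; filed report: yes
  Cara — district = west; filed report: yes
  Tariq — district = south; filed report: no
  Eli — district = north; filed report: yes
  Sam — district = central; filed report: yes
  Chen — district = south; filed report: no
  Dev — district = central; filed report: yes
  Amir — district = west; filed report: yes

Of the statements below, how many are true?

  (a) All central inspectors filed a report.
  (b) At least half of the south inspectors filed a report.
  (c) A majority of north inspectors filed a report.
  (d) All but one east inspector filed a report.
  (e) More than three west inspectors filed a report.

(a) central: |A| = 5, |A ∩ B| = 5; needs A ⊆ B, i.e. every element of A is in B (|A ∖ B| = 0) — true.
(b) south: |A| = 7, |A ∩ B| = 4; needs |A ∩ B| ≥ |A ∖ B| — true.
(c) north: |A| = 6, |A ∩ B| = 4; needs |A ∩ B| > |A ∖ B| — true.
(d) east: |A| = 5, |A ∩ B| = 4; needs |A ∖ B| = 1 — true.
(e) west: |A| = 8, |A ∩ B| = 3; needs |A ∩ B| > 3 — false.

4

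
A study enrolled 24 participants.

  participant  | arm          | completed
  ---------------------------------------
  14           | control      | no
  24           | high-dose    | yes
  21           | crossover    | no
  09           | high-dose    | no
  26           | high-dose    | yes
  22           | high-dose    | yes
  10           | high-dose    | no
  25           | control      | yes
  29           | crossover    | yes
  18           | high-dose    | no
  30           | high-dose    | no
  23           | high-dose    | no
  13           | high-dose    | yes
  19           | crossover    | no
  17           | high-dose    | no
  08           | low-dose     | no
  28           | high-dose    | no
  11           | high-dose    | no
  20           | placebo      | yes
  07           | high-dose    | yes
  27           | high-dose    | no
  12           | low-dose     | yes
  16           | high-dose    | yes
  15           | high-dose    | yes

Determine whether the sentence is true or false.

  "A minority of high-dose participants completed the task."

True

The determiner here denotes the relation: |A ∩ B| < |A ∖ B|.
|A| = 16, |A ∩ B| = 7, |A ∖ B| = 9.
7 < 9, so the statement is true.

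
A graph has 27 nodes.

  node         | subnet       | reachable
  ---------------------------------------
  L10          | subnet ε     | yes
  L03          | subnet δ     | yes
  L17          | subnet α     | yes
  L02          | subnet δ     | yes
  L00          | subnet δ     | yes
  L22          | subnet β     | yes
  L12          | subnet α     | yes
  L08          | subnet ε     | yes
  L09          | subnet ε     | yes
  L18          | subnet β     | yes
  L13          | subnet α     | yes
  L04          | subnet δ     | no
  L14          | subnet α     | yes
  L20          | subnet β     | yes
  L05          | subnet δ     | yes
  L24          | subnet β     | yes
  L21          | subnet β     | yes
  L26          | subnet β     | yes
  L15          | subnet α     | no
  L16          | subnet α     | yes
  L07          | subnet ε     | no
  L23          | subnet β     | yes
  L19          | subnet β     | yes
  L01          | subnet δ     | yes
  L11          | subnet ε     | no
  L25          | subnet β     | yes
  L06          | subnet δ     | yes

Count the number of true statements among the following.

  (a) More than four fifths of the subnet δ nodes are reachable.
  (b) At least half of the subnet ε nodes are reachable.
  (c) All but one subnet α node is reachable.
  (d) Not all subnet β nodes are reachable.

3

(a) subnet δ: |A| = 7, |A ∩ B| = 6; needs |A ∩ B| / |A| > 4/5 — true.
(b) subnet ε: |A| = 5, |A ∩ B| = 3; needs |A ∩ B| ≥ |A ∖ B| — true.
(c) subnet α: |A| = 6, |A ∩ B| = 5; needs |A ∖ B| = 1 — true.
(d) subnet β: |A| = 9, |A ∩ B| = 9; needs A ⊄ B (|A ∖ B| ≥ 1) — false.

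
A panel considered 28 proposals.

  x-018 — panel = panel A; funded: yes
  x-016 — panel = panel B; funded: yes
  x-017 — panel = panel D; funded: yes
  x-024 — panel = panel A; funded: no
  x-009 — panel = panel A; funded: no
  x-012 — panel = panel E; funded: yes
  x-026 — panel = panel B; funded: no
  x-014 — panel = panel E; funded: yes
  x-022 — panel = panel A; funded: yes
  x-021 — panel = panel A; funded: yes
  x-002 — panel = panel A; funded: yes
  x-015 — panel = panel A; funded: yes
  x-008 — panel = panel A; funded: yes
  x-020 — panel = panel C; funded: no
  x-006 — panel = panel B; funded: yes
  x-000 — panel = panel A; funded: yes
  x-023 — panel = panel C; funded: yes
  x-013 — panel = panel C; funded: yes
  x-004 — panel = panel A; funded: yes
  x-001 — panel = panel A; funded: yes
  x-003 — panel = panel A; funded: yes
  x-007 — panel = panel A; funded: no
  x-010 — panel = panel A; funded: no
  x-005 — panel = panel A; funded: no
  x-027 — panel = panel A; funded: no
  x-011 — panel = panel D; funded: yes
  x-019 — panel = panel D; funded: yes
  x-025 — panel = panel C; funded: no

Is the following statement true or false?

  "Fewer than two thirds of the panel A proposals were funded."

True

The determiner here denotes the relation: |A ∩ B| / |A| < 2/3.
|A| = 16, |A ∩ B| = 10, |A ∖ B| = 6.
|A ∩ B|/|A| = 10/16, so the statement is true.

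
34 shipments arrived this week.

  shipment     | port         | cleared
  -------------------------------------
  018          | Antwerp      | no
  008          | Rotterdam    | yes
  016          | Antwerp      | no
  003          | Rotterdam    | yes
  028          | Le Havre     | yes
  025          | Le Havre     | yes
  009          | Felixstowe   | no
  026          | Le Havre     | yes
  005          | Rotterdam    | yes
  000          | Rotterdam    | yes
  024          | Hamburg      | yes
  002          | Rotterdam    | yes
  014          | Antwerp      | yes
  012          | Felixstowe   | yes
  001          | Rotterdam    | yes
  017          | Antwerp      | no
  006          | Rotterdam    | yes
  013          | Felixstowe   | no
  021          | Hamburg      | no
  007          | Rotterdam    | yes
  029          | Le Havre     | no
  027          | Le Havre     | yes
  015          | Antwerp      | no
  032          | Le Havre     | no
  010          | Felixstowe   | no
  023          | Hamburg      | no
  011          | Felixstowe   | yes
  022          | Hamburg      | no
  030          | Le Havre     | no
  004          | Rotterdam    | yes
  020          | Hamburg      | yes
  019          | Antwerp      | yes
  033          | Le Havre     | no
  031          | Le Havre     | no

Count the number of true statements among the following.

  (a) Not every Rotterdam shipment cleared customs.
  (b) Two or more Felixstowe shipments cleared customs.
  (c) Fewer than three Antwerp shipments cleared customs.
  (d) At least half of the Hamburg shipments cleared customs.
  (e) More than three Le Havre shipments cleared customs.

3

(a) Rotterdam: |A| = 9, |A ∩ B| = 9; needs A ⊄ B (|A ∖ B| ≥ 1) — false.
(b) Felixstowe: |A| = 5, |A ∩ B| = 2; needs |A ∩ B| ≥ 2 — true.
(c) Antwerp: |A| = 6, |A ∩ B| = 2; needs |A ∩ B| < 3 — true.
(d) Hamburg: |A| = 5, |A ∩ B| = 2; needs |A ∩ B| ≥ |A ∖ B| — false.
(e) Le Havre: |A| = 9, |A ∩ B| = 4; needs |A ∩ B| > 3 — true.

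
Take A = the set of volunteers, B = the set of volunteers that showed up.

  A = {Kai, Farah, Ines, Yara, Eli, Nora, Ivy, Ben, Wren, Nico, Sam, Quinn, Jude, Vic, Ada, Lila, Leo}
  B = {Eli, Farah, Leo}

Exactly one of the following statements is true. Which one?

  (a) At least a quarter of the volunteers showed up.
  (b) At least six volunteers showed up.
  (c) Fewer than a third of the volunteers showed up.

|A| = 17, |A ∩ B| = 3, |A ∖ B| = 14.
(a) requires |A ∩ B| / |A| ≥ 1/4: false.
(b) requires |A ∩ B| ≥ 6: false.
(c) requires |A ∩ B| / |A| < 1/3: true.

(c)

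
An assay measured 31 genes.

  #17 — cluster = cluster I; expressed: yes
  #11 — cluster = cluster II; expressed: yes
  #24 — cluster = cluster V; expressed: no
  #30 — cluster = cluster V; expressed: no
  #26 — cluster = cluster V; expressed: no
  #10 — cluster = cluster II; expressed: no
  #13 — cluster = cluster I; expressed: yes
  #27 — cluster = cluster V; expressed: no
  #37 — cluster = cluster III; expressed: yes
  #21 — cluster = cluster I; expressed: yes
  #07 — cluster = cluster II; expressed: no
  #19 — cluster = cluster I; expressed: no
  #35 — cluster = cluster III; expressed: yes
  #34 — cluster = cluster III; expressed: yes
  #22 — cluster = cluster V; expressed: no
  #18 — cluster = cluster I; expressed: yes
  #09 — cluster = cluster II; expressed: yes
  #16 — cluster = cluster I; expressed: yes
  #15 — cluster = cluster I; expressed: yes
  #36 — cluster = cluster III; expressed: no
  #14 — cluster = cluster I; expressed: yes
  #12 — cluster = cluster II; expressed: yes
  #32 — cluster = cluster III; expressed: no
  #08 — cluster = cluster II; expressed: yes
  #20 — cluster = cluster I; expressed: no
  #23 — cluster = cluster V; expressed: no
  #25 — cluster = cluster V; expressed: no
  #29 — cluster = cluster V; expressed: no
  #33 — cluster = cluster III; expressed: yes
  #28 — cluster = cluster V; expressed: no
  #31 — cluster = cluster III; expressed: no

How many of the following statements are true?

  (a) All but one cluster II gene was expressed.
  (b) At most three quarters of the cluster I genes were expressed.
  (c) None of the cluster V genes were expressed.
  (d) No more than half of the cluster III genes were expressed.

1

(a) cluster II: |A| = 6, |A ∩ B| = 4; needs |A ∖ B| = 1 — false.
(b) cluster I: |A| = 9, |A ∩ B| = 7; needs |A ∩ B| / |A| ≤ 3/4 — false.
(c) cluster V: |A| = 9, |A ∩ B| = 0; needs A ∩ B = ∅ (|A ∩ B| = 0) — true.
(d) cluster III: |A| = 7, |A ∩ B| = 4; needs |A ∩ B| ≤ |A ∖ B| — false.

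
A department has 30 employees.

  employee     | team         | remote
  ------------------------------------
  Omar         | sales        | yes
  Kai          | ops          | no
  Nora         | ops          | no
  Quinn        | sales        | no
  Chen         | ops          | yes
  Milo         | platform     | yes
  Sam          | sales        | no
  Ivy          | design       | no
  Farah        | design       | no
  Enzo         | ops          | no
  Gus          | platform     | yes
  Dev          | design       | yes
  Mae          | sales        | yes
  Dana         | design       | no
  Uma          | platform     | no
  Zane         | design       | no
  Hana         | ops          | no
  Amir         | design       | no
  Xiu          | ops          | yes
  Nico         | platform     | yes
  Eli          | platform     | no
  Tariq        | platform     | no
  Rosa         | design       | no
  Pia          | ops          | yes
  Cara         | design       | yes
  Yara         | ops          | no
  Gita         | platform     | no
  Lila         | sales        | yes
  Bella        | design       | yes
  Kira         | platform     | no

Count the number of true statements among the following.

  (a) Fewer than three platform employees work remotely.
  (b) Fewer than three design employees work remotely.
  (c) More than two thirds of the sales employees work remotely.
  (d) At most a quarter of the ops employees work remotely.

(a) platform: |A| = 8, |A ∩ B| = 3; needs |A ∩ B| < 3 — false.
(b) design: |A| = 9, |A ∩ B| = 3; needs |A ∩ B| < 3 — false.
(c) sales: |A| = 5, |A ∩ B| = 3; needs |A ∩ B| / |A| > 2/3 — false.
(d) ops: |A| = 8, |A ∩ B| = 3; needs |A ∩ B| / |A| ≤ 1/4 — false.

0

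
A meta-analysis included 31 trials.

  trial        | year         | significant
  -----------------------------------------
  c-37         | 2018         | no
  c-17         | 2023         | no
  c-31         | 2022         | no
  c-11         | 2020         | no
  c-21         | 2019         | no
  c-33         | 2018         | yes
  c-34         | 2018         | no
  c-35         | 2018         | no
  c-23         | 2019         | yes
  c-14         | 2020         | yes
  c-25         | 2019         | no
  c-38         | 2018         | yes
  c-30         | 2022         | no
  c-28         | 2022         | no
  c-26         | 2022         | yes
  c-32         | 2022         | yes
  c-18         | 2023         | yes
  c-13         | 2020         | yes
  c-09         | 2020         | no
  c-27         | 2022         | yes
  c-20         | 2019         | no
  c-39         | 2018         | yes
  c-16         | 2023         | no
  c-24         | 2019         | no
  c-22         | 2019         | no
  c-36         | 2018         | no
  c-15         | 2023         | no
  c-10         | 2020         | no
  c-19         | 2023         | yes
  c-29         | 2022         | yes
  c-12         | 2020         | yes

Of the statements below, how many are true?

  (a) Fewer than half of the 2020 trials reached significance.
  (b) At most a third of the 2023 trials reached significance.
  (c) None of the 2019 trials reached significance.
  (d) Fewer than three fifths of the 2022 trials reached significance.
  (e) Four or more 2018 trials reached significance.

1

(a) 2020: |A| = 6, |A ∩ B| = 3; needs |A ∩ B| < |A ∖ B| — false.
(b) 2023: |A| = 5, |A ∩ B| = 2; needs |A ∩ B| / |A| ≤ 1/3 — false.
(c) 2019: |A| = 6, |A ∩ B| = 1; needs A ∩ B = ∅ (|A ∩ B| = 0) — false.
(d) 2022: |A| = 7, |A ∩ B| = 4; needs |A ∩ B| / |A| < 3/5 — true.
(e) 2018: |A| = 7, |A ∩ B| = 3; needs |A ∩ B| ≥ 4 — false.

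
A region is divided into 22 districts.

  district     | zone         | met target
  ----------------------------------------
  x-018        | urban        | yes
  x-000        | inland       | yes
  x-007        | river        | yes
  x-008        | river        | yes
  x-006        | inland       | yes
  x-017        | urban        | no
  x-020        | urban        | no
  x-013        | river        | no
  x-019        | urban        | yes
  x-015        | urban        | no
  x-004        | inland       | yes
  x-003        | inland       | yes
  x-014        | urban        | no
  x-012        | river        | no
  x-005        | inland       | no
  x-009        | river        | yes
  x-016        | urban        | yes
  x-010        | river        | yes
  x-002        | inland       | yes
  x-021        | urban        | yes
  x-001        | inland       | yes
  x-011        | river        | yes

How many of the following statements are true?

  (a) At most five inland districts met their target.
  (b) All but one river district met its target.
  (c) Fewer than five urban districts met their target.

1

(a) inland: |A| = 7, |A ∩ B| = 6; needs |A ∩ B| ≤ 5 — false.
(b) river: |A| = 7, |A ∩ B| = 5; needs |A ∖ B| = 1 — false.
(c) urban: |A| = 8, |A ∩ B| = 4; needs |A ∩ B| < 5 — true.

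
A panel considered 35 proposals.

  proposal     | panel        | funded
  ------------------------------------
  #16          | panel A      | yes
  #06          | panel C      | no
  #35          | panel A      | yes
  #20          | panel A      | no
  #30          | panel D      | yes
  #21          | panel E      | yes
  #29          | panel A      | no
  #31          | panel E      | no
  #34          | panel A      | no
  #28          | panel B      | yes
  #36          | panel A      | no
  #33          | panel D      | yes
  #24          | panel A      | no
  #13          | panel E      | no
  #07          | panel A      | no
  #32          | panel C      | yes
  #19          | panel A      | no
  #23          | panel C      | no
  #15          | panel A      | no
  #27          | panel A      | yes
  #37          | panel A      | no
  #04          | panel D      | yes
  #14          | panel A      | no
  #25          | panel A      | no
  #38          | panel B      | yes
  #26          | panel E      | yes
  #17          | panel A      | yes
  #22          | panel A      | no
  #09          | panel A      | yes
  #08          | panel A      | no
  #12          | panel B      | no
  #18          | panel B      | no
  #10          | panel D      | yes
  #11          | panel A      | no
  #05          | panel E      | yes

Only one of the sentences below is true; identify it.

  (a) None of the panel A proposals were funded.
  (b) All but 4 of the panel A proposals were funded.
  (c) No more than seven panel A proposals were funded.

|A| = 19, |A ∩ B| = 5, |A ∖ B| = 14.
(a) requires A ∩ B = ∅ (|A ∩ B| = 0): false.
(b) requires |A ∖ B| = 4: false.
(c) requires |A ∩ B| ≤ 7: true.

(c)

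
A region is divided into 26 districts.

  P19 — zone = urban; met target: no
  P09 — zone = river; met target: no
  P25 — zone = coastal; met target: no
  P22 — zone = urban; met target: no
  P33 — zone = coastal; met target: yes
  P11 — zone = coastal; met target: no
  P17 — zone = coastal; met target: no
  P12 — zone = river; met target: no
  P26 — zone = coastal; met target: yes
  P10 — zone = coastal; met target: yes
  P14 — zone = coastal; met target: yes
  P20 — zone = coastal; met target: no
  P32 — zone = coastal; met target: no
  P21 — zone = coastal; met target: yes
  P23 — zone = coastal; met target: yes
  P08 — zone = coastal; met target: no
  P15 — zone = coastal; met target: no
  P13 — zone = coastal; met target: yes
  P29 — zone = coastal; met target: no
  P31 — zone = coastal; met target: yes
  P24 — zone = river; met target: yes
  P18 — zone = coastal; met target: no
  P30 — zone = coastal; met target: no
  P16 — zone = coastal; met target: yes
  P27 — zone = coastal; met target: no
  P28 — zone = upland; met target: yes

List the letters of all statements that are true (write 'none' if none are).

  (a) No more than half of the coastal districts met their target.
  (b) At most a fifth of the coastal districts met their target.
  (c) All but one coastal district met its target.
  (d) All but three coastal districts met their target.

(a)

|A| = 20, |A ∩ B| = 9, |A ∖ B| = 11.
(a) |A ∩ B| ≤ |A ∖ B|: holds.
(b) |A ∩ B| / |A| ≤ 1/5: fails.
(c) |A ∖ B| = 1: fails.
(d) |A ∖ B| = 3: fails.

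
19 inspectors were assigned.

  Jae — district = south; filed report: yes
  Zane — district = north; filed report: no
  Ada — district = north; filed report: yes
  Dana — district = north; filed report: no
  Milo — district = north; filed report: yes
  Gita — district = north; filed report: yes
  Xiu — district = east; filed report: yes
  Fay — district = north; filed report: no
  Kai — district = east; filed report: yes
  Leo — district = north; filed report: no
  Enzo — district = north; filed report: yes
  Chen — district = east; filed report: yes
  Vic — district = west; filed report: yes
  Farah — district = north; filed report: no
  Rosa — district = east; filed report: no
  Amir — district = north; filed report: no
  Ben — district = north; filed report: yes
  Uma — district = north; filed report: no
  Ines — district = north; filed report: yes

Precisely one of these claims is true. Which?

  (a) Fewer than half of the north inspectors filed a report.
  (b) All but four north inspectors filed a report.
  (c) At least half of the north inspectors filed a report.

|A| = 13, |A ∩ B| = 6, |A ∖ B| = 7.
(a) requires |A ∩ B| < |A ∖ B|: true.
(b) requires |A ∖ B| = 4: false.
(c) requires |A ∩ B| ≥ |A ∖ B|: false.

(a)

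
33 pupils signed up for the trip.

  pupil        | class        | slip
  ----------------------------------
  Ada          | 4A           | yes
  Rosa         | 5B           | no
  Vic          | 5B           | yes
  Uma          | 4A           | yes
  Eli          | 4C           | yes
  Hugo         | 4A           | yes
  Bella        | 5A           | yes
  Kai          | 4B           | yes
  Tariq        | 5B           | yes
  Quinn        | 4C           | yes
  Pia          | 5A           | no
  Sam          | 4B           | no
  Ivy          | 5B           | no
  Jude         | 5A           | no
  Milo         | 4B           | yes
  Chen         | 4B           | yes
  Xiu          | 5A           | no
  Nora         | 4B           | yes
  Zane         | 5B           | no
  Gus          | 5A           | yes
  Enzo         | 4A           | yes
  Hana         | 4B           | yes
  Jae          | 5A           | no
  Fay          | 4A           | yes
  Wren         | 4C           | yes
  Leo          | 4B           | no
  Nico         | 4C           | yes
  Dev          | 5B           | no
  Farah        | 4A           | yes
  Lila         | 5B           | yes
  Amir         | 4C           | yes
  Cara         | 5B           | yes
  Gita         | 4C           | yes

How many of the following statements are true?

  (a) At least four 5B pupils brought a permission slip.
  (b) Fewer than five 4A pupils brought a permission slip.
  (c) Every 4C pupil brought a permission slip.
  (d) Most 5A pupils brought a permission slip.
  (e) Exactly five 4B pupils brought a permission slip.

(a) 5B: |A| = 8, |A ∩ B| = 4; needs |A ∩ B| ≥ 4 — true.
(b) 4A: |A| = 6, |A ∩ B| = 6; needs |A ∩ B| < 5 — false.
(c) 4C: |A| = 6, |A ∩ B| = 6; needs A ⊆ B, i.e. every element of A is in B (|A ∖ B| = 0) — true.
(d) 5A: |A| = 6, |A ∩ B| = 2; needs |A ∩ B| > |A ∖ B| — false.
(e) 4B: |A| = 7, |A ∩ B| = 5; needs |A ∩ B| = 5 — true.

3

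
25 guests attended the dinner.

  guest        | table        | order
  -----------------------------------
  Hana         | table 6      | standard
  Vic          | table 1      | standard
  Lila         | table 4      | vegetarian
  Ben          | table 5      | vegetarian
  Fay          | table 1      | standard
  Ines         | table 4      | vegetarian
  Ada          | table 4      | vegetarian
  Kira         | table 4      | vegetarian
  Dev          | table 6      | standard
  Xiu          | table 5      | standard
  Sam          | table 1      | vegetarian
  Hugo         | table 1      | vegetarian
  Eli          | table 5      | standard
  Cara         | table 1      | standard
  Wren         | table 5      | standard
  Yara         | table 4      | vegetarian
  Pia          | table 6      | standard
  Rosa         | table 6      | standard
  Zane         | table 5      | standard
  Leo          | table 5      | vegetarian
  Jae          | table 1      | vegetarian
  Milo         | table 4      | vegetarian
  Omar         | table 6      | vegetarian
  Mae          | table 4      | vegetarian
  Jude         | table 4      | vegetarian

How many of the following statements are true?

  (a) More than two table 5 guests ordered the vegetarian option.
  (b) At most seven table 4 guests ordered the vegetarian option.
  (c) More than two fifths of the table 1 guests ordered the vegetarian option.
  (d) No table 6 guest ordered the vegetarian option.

1

(a) table 5: |A| = 6, |A ∩ B| = 2; needs |A ∩ B| > 2 — false.
(b) table 4: |A| = 8, |A ∩ B| = 8; needs |A ∩ B| ≤ 7 — false.
(c) table 1: |A| = 6, |A ∩ B| = 3; needs |A ∩ B| / |A| > 2/5 — true.
(d) table 6: |A| = 5, |A ∩ B| = 1; needs A ∩ B = ∅ (|A ∩ B| = 0) — false.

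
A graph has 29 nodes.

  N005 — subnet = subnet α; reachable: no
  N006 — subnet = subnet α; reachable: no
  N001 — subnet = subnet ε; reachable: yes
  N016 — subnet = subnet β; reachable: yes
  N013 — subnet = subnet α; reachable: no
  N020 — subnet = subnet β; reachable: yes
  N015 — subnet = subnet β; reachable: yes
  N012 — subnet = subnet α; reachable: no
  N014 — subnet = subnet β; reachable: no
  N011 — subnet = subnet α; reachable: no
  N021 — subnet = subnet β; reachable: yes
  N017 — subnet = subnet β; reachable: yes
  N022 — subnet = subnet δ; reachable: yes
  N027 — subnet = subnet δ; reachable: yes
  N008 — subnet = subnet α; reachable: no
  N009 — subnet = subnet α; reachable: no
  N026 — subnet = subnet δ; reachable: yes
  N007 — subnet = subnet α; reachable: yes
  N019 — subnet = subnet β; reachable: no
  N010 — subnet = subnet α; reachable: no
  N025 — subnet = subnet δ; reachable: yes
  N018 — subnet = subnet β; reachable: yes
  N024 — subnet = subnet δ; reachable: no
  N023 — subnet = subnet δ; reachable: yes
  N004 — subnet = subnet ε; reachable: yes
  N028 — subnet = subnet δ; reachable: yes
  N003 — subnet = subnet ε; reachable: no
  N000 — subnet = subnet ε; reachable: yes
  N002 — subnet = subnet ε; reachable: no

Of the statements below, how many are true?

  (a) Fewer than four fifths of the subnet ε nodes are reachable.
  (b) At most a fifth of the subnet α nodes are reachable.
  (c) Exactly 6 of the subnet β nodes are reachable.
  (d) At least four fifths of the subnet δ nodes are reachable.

4

(a) subnet ε: |A| = 5, |A ∩ B| = 3; needs |A ∩ B| / |A| < 4/5 — true.
(b) subnet α: |A| = 9, |A ∩ B| = 1; needs |A ∩ B| / |A| ≤ 1/5 — true.
(c) subnet β: |A| = 8, |A ∩ B| = 6; needs |A ∩ B| = 6 — true.
(d) subnet δ: |A| = 7, |A ∩ B| = 6; needs |A ∩ B| / |A| ≥ 4/5 — true.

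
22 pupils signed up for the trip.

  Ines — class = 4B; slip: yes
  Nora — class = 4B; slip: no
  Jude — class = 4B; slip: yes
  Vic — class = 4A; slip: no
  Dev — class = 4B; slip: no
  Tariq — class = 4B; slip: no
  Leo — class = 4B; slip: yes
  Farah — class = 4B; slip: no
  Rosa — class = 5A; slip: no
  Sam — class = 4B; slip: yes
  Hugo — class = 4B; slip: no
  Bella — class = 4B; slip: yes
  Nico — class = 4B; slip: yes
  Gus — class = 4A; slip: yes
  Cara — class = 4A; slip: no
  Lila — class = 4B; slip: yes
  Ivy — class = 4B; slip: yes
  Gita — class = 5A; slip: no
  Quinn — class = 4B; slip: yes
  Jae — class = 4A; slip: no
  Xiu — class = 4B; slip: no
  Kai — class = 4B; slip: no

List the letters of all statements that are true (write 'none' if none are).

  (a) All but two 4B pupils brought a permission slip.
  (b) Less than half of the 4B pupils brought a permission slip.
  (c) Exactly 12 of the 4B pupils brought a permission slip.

none

|A| = 16, |A ∩ B| = 9, |A ∖ B| = 7.
(a) |A ∖ B| = 2: fails.
(b) |A ∩ B| < |A ∖ B|: fails.
(c) |A ∩ B| = 12: fails.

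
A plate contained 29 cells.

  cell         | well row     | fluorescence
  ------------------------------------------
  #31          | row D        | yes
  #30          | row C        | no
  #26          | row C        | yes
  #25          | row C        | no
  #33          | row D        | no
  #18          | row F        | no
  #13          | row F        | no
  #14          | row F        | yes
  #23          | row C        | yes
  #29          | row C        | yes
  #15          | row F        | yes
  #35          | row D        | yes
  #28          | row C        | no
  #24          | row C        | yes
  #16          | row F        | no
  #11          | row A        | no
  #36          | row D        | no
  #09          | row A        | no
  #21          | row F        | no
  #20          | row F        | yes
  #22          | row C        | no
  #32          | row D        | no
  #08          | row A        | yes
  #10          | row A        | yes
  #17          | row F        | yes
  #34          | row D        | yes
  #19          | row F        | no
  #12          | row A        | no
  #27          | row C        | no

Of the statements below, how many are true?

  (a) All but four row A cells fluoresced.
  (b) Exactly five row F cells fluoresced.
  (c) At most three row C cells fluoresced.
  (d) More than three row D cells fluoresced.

0

(a) row A: |A| = 5, |A ∩ B| = 2; needs |A ∖ B| = 4 — false.
(b) row F: |A| = 9, |A ∩ B| = 4; needs |A ∩ B| = 5 — false.
(c) row C: |A| = 9, |A ∩ B| = 4; needs |A ∩ B| ≤ 3 — false.
(d) row D: |A| = 6, |A ∩ B| = 3; needs |A ∩ B| > 3 — false.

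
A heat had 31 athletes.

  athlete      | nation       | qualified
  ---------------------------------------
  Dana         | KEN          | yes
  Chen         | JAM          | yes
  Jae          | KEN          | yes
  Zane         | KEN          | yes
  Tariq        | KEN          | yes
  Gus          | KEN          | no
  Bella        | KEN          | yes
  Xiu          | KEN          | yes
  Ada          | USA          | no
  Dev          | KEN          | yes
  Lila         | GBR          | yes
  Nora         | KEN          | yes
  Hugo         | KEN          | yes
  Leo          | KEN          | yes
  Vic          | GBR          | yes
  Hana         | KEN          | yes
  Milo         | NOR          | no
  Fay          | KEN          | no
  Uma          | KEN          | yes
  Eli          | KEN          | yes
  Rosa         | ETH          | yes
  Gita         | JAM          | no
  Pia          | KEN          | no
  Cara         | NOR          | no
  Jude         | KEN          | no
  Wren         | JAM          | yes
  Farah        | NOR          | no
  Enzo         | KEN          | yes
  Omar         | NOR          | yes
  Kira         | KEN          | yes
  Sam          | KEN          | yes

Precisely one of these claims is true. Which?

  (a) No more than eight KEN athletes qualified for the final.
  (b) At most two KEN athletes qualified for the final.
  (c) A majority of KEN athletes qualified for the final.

(c)

|A| = 20, |A ∩ B| = 16, |A ∖ B| = 4.
(a) requires |A ∩ B| ≤ 8: false.
(b) requires |A ∩ B| ≤ 2: false.
(c) requires |A ∩ B| > |A ∖ B|: true.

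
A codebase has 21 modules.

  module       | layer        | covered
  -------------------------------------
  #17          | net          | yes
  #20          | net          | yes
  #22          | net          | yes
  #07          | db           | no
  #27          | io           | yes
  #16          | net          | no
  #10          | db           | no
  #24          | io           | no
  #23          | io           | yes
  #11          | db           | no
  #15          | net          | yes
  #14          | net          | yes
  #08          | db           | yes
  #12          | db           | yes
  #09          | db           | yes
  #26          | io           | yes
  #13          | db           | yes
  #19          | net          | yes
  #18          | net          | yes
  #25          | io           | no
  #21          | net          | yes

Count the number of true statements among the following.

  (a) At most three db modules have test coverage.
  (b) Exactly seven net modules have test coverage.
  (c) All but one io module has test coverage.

(a) db: |A| = 7, |A ∩ B| = 4; needs |A ∩ B| ≤ 3 — false.
(b) net: |A| = 9, |A ∩ B| = 8; needs |A ∩ B| = 7 — false.
(c) io: |A| = 5, |A ∩ B| = 3; needs |A ∖ B| = 1 — false.

0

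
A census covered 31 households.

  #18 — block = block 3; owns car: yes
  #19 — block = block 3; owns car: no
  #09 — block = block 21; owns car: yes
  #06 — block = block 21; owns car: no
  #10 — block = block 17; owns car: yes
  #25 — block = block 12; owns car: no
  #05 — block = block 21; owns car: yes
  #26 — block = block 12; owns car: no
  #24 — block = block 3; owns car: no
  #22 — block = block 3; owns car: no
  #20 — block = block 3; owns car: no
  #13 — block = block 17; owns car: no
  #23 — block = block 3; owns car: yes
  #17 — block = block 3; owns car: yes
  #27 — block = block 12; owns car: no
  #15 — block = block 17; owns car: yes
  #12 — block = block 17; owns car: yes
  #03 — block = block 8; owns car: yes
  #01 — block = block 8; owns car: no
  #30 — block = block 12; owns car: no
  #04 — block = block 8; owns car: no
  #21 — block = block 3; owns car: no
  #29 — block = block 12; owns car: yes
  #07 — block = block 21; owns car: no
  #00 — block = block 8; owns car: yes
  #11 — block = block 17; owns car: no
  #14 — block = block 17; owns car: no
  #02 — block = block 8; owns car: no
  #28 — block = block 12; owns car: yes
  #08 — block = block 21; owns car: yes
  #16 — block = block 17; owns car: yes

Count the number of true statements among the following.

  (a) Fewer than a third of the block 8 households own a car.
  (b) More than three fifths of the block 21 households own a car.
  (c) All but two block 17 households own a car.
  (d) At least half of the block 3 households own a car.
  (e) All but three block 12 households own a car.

0

(a) block 8: |A| = 5, |A ∩ B| = 2; needs |A ∩ B| / |A| < 1/3 — false.
(b) block 21: |A| = 5, |A ∩ B| = 3; needs |A ∩ B| / |A| > 3/5 — false.
(c) block 17: |A| = 7, |A ∩ B| = 4; needs |A ∖ B| = 2 — false.
(d) block 3: |A| = 8, |A ∩ B| = 3; needs |A ∩ B| ≥ |A ∖ B| — false.
(e) block 12: |A| = 6, |A ∩ B| = 2; needs |A ∖ B| = 3 — false.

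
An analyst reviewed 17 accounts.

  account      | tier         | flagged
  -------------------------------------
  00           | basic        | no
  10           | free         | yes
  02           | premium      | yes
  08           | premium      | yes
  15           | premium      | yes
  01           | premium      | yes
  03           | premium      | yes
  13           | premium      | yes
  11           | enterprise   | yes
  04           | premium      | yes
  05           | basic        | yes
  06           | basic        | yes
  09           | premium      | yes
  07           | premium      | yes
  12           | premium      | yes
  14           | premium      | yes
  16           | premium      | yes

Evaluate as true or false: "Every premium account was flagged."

'Every premium account was flagged' holds iff A ⊆ B, i.e. every element of A is in B (|A ∖ B| = 0).
A (the restrictor) = {02, 08, 15, 01, 03, 13, 04, 09, 07, 12, 14, 16}, |A| = 12.
A ∖ B = {}, so |A ∖ B| = 0.
So the statement is true.

True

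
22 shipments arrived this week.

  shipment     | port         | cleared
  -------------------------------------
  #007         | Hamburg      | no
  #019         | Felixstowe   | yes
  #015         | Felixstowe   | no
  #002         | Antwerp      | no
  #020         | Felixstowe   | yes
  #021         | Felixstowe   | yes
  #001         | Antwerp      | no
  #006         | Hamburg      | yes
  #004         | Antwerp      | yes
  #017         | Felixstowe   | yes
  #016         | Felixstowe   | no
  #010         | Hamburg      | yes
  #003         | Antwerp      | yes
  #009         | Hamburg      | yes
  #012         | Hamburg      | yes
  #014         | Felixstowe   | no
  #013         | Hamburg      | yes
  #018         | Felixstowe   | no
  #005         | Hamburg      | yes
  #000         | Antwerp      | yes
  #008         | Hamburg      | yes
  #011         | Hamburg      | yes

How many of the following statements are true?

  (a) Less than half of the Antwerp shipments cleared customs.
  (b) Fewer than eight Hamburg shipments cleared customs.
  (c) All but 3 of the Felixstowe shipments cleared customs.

0

(a) Antwerp: |A| = 5, |A ∩ B| = 3; needs |A ∩ B| < |A ∖ B| — false.
(b) Hamburg: |A| = 9, |A ∩ B| = 8; needs |A ∩ B| < 8 — false.
(c) Felixstowe: |A| = 8, |A ∩ B| = 4; needs |A ∖ B| = 3 — false.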